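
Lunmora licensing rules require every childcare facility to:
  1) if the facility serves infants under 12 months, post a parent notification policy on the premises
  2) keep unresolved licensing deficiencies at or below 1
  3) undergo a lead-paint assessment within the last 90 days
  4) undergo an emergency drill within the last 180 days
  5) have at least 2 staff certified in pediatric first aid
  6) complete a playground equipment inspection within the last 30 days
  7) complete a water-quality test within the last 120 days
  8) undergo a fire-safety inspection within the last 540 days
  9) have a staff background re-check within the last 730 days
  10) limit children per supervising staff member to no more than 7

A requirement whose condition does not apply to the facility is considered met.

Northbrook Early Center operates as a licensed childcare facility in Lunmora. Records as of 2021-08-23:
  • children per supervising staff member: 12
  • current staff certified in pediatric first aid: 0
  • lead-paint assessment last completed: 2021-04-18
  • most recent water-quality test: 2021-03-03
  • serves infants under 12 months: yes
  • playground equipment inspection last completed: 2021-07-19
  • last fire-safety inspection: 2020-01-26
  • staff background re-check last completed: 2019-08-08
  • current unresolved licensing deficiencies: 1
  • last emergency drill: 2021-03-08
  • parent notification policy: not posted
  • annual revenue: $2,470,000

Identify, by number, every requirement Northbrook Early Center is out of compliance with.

1. condition 'serves infants under 12 months' holds; parent notification policy absent → not met
2. unresolved licensing deficiencies 1 ≤ 1 → met
3. lead-paint assessment 127 days ago vs limit 90 → not met
4. emergency drill 168 days ago vs limit 180 → met
5. staff certified in pediatric first aid 0 < 2 → not met
6. playground equipment inspection 35 days ago vs limit 30 → not met
7. water-quality test 173 days ago vs limit 120 → not met
8. fire-safety inspection 575 days ago vs limit 540 → not met
9. staff background re-check 746 days ago vs limit 730 → not met
10. children per supervising staff member 12 > 7 → not met
Not met: 1, 3, 5, 6, 7, 8, 9, 10

1, 3, 5, 6, 7, 8, 9, 10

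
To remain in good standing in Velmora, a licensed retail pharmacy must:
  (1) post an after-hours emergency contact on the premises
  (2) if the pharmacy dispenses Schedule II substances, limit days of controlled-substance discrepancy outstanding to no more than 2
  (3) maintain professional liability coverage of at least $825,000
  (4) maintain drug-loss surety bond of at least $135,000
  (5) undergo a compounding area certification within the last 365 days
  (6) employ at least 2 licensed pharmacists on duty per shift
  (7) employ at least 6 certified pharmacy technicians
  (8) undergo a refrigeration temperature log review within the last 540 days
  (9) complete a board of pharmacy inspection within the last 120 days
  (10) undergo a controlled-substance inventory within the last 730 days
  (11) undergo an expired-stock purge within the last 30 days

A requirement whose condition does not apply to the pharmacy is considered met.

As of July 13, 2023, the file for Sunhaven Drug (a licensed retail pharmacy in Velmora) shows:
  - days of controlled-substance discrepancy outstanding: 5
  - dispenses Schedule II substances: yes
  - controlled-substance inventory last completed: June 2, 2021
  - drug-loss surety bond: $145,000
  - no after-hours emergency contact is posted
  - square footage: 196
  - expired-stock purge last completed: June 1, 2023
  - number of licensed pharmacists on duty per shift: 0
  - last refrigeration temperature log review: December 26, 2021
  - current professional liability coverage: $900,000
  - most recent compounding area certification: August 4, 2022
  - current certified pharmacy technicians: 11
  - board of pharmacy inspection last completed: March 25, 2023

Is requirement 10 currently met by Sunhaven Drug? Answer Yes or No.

No

10. controlled-substance inventory 771 days ago vs limit 730 → not met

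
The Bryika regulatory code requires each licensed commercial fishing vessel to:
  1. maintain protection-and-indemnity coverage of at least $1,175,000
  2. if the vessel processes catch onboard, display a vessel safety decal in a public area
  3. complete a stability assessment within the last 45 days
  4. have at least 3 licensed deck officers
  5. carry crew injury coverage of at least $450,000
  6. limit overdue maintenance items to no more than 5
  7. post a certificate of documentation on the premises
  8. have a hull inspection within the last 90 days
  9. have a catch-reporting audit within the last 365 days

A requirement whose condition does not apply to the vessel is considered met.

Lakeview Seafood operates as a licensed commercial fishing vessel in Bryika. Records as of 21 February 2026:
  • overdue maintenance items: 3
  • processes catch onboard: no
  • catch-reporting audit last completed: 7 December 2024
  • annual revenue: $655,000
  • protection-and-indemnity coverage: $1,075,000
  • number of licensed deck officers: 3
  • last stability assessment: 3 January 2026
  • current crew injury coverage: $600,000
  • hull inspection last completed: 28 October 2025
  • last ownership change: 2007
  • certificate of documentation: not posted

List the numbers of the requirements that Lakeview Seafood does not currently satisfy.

1, 3, 7, 8, 9

1. protection-and-indemnity coverage $1,075,000 < $1,175,000 → not met
2. condition 'processes catch onboard' does not hold → requirement n/a → met
3. stability assessment 49 days ago vs limit 45 → not met
4. licensed deck officers 3 ≥ 3 → met
5. crew injury coverage $600,000 ≥ $450,000 → met
6. overdue maintenance items 3 ≤ 5 → met
7. certificate of documentation absent → not met
8. hull inspection 116 days ago vs limit 90 → not met
9. catch-reporting audit 441 days ago vs limit 365 → not met
Not met: 1, 3, 7, 8, 9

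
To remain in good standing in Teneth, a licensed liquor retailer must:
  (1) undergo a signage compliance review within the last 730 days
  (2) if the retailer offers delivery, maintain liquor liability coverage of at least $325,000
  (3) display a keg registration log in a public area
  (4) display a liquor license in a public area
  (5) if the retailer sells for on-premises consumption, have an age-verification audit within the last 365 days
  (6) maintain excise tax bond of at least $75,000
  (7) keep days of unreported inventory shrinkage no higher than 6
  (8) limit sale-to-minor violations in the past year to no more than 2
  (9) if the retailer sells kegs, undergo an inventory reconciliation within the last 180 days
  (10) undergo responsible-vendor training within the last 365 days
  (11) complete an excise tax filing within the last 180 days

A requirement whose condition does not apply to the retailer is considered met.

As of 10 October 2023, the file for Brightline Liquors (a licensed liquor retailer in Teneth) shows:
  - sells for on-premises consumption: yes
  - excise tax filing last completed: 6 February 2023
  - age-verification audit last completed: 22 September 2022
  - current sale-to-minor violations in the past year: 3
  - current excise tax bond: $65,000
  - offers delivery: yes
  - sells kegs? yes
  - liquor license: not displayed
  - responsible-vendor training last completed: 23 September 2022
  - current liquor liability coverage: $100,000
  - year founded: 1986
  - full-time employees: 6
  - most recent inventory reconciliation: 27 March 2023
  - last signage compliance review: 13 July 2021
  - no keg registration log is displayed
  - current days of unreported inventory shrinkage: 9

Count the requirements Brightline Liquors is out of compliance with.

11

1. signage compliance review 819 days ago vs limit 730 → not met
2. condition 'offers delivery' holds; liquor liability coverage $100,000 < $325,000 → not met
3. keg registration log absent → not met
4. liquor license absent → not met
5. condition 'sells for on-premises consumption' holds; age-verification audit 383 days ago vs limit 365 → not met
6. excise tax bond $65,000 < $75,000 → not met
7. days of unreported inventory shrinkage 9 > 6 → not met
8. sale-to-minor violations in the past year 3 > 2 → not met
9. condition 'sells kegs' holds; inventory reconciliation 197 days ago vs limit 180 → not met
10. responsible-vendor training 382 days ago vs limit 365 → not met
11. excise tax filing 246 days ago vs limit 180 → not met
Not met: 11 of 11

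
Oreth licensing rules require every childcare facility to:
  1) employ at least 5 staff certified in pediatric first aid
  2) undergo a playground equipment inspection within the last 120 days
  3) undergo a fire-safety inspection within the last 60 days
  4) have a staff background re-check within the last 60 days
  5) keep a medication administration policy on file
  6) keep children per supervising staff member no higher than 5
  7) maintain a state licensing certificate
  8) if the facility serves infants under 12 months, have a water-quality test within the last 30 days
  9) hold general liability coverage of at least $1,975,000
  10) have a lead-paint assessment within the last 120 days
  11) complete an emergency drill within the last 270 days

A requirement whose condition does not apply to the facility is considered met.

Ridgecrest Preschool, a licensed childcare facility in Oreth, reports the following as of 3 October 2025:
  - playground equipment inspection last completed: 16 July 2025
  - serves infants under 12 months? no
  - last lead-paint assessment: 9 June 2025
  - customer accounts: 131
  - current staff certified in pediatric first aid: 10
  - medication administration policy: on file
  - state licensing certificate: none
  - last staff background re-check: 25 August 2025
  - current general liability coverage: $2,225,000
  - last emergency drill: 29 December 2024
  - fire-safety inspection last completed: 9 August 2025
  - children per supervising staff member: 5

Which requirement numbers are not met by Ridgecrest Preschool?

7, 11

1. staff certified in pediatric first aid 10 ≥ 5 → met
2. playground equipment inspection 79 days ago vs limit 120 → met
3. fire-safety inspection 55 days ago vs limit 60 → met
4. staff background re-check 39 days ago vs limit 60 → met
5. medication administration policy present → met
6. children per supervising staff member 5 ≤ 5 → met
7. state licensing certificate absent → not met
8. condition 'serves infants under 12 months' does not hold → requirement n/a → met
9. general liability coverage $2,225,000 ≥ $1,975,000 → met
10. lead-paint assessment 116 days ago vs limit 120 → met
11. emergency drill 278 days ago vs limit 270 → not met
Not met: 7, 11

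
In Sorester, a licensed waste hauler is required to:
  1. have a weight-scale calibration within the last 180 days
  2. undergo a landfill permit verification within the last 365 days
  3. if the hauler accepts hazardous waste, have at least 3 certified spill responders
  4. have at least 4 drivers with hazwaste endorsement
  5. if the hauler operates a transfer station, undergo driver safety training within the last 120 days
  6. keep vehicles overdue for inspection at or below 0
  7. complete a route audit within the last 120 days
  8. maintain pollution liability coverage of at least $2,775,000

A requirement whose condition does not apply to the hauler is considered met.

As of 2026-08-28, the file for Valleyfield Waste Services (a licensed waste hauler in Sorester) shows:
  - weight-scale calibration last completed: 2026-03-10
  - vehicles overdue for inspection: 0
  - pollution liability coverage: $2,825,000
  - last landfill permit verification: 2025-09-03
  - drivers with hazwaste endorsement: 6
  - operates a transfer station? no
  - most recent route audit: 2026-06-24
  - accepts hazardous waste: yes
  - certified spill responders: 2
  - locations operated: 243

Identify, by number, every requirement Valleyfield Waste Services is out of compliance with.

3

1. weight-scale calibration 171 days ago vs limit 180 → met
2. landfill permit verification 359 days ago vs limit 365 → met
3. condition 'accepts hazardous waste' holds; certified spill responders 2 < 3 → not met
4. drivers with hazwaste endorsement 6 ≥ 4 → met
5. condition 'operates a transfer station' does not hold → requirement n/a → met
6. vehicles overdue for inspection 0 ≤ 0 → met
7. route audit 65 days ago vs limit 120 → met
8. pollution liability coverage $2,825,000 ≥ $2,775,000 → met
Not met: 3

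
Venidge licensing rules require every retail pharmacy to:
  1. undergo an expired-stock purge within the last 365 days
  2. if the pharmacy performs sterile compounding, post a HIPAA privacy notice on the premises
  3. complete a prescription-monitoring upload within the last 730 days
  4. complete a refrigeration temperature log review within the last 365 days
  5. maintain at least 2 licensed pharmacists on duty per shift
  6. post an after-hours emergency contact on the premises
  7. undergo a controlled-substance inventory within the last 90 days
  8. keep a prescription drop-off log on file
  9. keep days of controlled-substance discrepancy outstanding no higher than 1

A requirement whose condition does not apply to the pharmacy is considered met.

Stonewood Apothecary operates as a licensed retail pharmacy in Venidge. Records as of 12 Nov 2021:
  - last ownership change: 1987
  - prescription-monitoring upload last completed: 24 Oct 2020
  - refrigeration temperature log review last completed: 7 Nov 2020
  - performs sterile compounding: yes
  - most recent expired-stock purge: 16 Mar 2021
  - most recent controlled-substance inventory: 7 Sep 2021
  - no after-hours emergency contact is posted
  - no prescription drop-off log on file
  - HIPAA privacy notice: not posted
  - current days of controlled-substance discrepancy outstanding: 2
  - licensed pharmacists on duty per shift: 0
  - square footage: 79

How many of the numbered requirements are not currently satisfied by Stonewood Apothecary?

1. expired-stock purge 241 days ago vs limit 365 → met
2. condition 'performs sterile compounding' holds; HIPAA privacy notice absent → not met
3. prescription-monitoring upload 384 days ago vs limit 730 → met
4. refrigeration temperature log review 370 days ago vs limit 365 → not met
5. licensed pharmacists on duty per shift 0 < 2 → not met
6. after-hours emergency contact absent → not met
7. controlled-substance inventory 66 days ago vs limit 90 → met
8. prescription drop-off log absent → not met
9. days of controlled-substance discrepancy outstanding 2 > 1 → not met
Not met: 6 of 9

6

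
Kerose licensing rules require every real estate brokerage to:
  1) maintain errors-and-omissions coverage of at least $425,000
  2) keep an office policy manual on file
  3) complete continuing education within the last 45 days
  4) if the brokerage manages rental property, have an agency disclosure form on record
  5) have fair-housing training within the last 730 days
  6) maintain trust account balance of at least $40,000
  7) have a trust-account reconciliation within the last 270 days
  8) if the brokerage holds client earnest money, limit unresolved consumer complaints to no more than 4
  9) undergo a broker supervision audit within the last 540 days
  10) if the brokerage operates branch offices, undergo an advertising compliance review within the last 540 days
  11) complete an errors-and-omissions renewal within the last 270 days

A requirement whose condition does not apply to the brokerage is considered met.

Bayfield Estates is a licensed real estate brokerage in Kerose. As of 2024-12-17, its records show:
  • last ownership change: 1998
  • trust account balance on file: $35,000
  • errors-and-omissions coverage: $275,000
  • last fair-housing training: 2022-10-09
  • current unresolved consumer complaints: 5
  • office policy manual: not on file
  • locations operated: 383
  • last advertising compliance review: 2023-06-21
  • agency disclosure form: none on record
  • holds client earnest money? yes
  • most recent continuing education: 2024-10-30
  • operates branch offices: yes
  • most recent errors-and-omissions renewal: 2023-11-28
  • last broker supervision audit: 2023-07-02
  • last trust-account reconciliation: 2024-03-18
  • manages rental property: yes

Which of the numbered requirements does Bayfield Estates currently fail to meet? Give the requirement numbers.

1. errors-and-omissions coverage $275,000 < $425,000 → not met
2. office policy manual absent → not met
3. continuing education 48 days ago vs limit 45 → not met
4. condition 'manages rental property' holds; agency disclosure form absent → not met
5. fair-housing training 800 days ago vs limit 730 → not met
6. trust account balance $35,000 < $40,000 → not met
7. trust-account reconciliation 274 days ago vs limit 270 → not met
8. condition 'holds client earnest money' holds; unresolved consumer complaints 5 > 4 → not met
9. broker supervision audit 534 days ago vs limit 540 → met
10. condition 'operates branch offices' holds; advertising compliance review 545 days ago vs limit 540 → not met
11. errors-and-omissions renewal 385 days ago vs limit 270 → not met
Not met: 1, 2, 3, 4, 5, 6, 7, 8, 10, 11

1, 2, 3, 4, 5, 6, 7, 8, 10, 11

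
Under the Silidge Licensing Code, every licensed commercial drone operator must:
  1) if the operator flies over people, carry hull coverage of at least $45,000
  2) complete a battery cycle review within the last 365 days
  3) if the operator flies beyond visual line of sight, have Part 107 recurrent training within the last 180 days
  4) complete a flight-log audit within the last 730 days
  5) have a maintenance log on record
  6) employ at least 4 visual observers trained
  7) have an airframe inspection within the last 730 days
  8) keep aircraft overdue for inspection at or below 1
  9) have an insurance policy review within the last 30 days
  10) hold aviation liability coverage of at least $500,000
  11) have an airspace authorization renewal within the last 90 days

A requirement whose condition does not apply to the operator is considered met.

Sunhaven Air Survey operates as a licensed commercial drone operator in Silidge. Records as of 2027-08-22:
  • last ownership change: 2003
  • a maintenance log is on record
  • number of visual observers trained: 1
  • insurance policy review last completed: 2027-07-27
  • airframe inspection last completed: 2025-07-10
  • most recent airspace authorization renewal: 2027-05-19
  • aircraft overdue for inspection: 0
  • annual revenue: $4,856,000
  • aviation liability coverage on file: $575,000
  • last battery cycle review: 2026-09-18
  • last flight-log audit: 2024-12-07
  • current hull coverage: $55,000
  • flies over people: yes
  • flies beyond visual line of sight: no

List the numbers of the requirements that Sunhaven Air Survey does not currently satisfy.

4, 6, 7, 11

1. condition 'flies over people' holds; hull coverage $55,000 ≥ $45,000 → met
2. battery cycle review 338 days ago vs limit 365 → met
3. condition 'flies beyond visual line of sight' does not hold → requirement n/a → met
4. flight-log audit 988 days ago vs limit 730 → not met
5. maintenance log present → met
6. visual observers trained 1 < 4 → not met
7. airframe inspection 773 days ago vs limit 730 → not met
8. aircraft overdue for inspection 0 ≤ 1 → met
9. insurance policy review 26 days ago vs limit 30 → met
10. aviation liability coverage $575,000 ≥ $500,000 → met
11. airspace authorization renewal 95 days ago vs limit 90 → not met
Not met: 4, 6, 7, 11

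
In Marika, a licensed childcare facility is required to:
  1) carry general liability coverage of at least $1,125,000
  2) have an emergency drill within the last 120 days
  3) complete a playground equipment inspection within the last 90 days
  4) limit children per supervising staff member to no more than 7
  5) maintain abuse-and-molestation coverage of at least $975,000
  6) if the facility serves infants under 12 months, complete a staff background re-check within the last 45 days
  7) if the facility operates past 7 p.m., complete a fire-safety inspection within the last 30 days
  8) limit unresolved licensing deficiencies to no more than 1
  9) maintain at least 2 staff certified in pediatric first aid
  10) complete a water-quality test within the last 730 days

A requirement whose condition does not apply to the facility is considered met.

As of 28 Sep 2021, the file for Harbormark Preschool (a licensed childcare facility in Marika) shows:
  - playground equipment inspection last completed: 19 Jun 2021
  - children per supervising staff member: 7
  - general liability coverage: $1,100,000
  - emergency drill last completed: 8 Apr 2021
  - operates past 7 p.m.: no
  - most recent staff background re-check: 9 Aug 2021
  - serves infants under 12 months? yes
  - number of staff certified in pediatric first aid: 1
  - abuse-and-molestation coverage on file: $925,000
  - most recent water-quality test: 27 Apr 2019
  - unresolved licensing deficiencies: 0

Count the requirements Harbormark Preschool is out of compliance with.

7

1. general liability coverage $1,100,000 < $1,125,000 → not met
2. emergency drill 173 days ago vs limit 120 → not met
3. playground equipment inspection 101 days ago vs limit 90 → not met
4. children per supervising staff member 7 ≤ 7 → met
5. abuse-and-molestation coverage $925,000 < $975,000 → not met
6. condition 'serves infants under 12 months' holds; staff background re-check 50 days ago vs limit 45 → not met
7. condition 'operates past 7 p.m.' does not hold → requirement n/a → met
8. unresolved licensing deficiencies 0 ≤ 1 → met
9. staff certified in pediatric first aid 1 < 2 → not met
10. water-quality test 885 days ago vs limit 730 → not met
Not met: 7 of 10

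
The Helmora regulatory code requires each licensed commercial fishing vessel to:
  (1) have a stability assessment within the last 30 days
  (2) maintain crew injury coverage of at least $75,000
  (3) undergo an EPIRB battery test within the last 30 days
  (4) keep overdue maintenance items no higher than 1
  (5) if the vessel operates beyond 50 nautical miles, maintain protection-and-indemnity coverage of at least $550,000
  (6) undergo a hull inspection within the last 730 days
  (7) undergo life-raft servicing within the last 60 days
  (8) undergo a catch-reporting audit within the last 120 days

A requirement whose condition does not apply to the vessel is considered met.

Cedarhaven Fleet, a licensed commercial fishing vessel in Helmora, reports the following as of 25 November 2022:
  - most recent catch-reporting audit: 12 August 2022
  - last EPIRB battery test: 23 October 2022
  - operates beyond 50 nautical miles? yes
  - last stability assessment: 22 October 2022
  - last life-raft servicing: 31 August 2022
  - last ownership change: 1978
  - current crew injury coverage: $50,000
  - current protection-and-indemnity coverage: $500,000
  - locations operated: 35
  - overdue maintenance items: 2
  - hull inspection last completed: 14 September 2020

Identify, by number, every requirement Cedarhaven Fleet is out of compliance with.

1, 2, 3, 4, 5, 6, 7

1. stability assessment 34 days ago vs limit 30 → not met
2. crew injury coverage $50,000 < $75,000 → not met
3. EPIRB battery test 33 days ago vs limit 30 → not met
4. overdue maintenance items 2 > 1 → not met
5. condition 'operates beyond 50 nautical miles' holds; protection-and-indemnity coverage $500,000 < $550,000 → not met
6. hull inspection 802 days ago vs limit 730 → not met
7. life-raft servicing 86 days ago vs limit 60 → not met
8. catch-reporting audit 105 days ago vs limit 120 → met
Not met: 1, 2, 3, 4, 5, 6, 7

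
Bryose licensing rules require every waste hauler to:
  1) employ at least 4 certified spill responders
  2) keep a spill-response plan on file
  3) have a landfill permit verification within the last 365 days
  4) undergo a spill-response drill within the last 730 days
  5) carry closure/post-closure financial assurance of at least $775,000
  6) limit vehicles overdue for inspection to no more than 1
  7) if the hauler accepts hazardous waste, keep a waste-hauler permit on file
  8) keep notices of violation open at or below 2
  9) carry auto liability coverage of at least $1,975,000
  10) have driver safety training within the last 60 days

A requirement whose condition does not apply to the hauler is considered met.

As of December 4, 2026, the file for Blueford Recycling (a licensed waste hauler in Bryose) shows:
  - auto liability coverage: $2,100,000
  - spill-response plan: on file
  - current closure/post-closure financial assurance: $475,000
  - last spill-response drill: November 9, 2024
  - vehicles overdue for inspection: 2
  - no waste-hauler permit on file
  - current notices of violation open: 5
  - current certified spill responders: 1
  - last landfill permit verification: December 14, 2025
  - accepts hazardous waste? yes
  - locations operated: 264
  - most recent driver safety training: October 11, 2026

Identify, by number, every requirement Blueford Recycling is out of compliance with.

1. certified spill responders 1 < 4 → not met
2. spill-response plan present → met
3. landfill permit verification 355 days ago vs limit 365 → met
4. spill-response drill 755 days ago vs limit 730 → not met
5. closure/post-closure financial assurance $475,000 < $775,000 → not met
6. vehicles overdue for inspection 2 > 1 → not met
7. condition 'accepts hazardous waste' holds; waste-hauler permit absent → not met
8. notices of violation open 5 > 2 → not met
9. auto liability coverage $2,100,000 ≥ $1,975,000 → met
10. driver safety training 54 days ago vs limit 60 → met
Not met: 1, 4, 5, 6, 7, 8

1, 4, 5, 6, 7, 8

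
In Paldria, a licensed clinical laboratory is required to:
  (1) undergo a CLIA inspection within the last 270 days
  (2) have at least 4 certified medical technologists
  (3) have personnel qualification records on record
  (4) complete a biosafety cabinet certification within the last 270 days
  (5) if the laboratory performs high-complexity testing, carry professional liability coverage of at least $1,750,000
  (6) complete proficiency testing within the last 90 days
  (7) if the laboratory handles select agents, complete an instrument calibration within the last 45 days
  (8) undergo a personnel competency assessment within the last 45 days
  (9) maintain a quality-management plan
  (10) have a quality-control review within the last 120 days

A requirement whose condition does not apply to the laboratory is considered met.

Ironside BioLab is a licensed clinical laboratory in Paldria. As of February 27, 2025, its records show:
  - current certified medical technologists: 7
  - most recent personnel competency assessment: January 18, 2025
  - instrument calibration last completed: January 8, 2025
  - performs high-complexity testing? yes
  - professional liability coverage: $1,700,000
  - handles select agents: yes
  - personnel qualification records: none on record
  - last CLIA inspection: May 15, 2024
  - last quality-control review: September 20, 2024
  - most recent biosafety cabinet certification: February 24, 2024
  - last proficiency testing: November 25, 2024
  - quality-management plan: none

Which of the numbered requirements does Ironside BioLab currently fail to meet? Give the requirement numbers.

1. CLIA inspection 288 days ago vs limit 270 → not met
2. certified medical technologists 7 ≥ 4 → met
3. personnel qualification records absent → not met
4. biosafety cabinet certification 369 days ago vs limit 270 → not met
5. condition 'performs high-complexity testing' holds; professional liability coverage $1,700,000 < $1,750,000 → not met
6. proficiency testing 94 days ago vs limit 90 → not met
7. condition 'handles select agents' holds; instrument calibration 50 days ago vs limit 45 → not met
8. personnel competency assessment 40 days ago vs limit 45 → met
9. quality-management plan absent → not met
10. quality-control review 160 days ago vs limit 120 → not met
Not met: 1, 3, 4, 5, 6, 7, 9, 10

1, 3, 4, 5, 6, 7, 9, 10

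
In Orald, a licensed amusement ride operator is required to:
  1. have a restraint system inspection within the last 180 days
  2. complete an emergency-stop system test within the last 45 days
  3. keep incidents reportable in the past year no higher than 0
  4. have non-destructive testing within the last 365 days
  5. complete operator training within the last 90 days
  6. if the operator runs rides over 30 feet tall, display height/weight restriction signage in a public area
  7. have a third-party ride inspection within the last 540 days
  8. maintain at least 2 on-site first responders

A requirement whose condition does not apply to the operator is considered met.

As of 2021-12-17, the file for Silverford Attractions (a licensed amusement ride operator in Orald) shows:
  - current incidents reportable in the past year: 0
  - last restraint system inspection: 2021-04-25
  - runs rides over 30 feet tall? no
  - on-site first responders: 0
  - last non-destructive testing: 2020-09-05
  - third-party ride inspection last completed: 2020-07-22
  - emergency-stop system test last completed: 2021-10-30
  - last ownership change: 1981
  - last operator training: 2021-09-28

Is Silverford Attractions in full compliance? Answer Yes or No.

No

1. restraint system inspection 236 days ago vs limit 180 → not met
2. emergency-stop system test 48 days ago vs limit 45 → not met
3. incidents reportable in the past year 0 ≤ 0 → met
4. non-destructive testing 468 days ago vs limit 365 → not met
5. operator training 80 days ago vs limit 90 → met
6. condition 'runs rides over 30 feet tall' does not hold → requirement n/a → met
7. third-party ride inspection 513 days ago vs limit 540 → met
8. on-site first responders 0 < 2 → not met
Not met: 1, 2, 4, 8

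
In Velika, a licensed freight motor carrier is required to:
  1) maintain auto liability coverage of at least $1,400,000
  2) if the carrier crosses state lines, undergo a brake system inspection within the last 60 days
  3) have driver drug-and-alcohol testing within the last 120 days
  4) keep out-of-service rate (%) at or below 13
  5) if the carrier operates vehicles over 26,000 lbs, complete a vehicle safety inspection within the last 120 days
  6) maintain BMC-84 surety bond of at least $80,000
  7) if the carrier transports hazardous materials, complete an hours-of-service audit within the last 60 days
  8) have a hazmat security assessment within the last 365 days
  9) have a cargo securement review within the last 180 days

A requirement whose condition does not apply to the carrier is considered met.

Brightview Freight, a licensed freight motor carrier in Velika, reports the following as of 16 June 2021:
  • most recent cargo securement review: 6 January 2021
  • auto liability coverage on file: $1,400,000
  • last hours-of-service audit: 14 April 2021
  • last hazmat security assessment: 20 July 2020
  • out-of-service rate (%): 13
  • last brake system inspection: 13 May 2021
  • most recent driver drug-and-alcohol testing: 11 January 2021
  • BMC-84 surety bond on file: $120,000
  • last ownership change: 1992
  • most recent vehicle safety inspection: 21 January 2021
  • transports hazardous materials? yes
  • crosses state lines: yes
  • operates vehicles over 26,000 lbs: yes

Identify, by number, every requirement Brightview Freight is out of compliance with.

1. auto liability coverage $1,400,000 ≥ $1,400,000 → met
2. condition 'crosses state lines' holds; brake system inspection 34 days ago vs limit 60 → met
3. driver drug-and-alcohol testing 156 days ago vs limit 120 → not met
4. out-of-service rate (%) 13 ≤ 13 → met
5. condition 'operates vehicles over 26,000 lbs' holds; vehicle safety inspection 146 days ago vs limit 120 → not met
6. BMC-84 surety bond $120,000 ≥ $80,000 → met
7. condition 'transports hazardous materials' holds; hours-of-service audit 63 days ago vs limit 60 → not met
8. hazmat security assessment 331 days ago vs limit 365 → met
9. cargo securement review 161 days ago vs limit 180 → met
Not met: 3, 5, 7

3, 5, 7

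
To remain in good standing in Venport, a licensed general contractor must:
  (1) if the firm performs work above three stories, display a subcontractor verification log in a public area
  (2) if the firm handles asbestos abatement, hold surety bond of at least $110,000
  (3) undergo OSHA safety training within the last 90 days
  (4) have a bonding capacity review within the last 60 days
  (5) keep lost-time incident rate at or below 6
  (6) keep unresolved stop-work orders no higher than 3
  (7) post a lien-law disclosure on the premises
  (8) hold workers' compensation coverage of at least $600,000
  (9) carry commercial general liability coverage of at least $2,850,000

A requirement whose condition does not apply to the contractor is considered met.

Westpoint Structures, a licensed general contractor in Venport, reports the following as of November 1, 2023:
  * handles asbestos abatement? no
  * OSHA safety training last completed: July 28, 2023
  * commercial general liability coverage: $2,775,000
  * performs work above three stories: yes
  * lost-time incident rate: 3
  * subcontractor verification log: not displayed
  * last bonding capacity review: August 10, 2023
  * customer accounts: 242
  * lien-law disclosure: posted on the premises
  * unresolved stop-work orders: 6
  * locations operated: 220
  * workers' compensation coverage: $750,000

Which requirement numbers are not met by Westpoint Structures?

1, 3, 4, 6, 9

1. condition 'performs work above three stories' holds; subcontractor verification log absent → not met
2. condition 'handles asbestos abatement' does not hold → requirement n/a → met
3. OSHA safety training 96 days ago vs limit 90 → not met
4. bonding capacity review 83 days ago vs limit 60 → not met
5. lost-time incident rate 3 ≤ 6 → met
6. unresolved stop-work orders 6 > 3 → not met
7. lien-law disclosure present → met
8. workers' compensation coverage $750,000 ≥ $600,000 → met
9. commercial general liability coverage $2,775,000 < $2,850,000 → not met
Not met: 1, 3, 4, 6, 9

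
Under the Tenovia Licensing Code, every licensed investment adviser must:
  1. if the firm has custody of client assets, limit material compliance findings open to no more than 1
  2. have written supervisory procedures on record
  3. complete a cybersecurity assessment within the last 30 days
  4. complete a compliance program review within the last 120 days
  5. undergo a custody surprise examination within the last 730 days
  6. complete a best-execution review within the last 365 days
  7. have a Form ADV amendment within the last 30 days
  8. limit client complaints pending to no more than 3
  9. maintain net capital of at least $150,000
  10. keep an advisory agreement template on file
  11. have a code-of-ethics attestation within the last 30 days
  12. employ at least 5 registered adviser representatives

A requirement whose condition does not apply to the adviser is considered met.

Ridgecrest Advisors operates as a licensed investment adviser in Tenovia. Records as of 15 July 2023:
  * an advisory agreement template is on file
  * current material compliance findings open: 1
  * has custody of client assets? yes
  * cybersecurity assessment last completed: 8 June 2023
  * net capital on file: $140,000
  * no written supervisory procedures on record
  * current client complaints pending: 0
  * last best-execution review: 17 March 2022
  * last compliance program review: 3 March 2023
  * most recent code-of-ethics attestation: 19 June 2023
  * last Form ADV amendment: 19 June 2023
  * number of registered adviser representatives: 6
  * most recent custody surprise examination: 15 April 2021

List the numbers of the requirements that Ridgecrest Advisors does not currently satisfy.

2, 3, 4, 5, 6, 9

1. condition 'has custody of client assets' holds; material compliance findings open 1 ≤ 1 → met
2. written supervisory procedures absent → not met
3. cybersecurity assessment 37 days ago vs limit 30 → not met
4. compliance program review 134 days ago vs limit 120 → not met
5. custody surprise examination 821 days ago vs limit 730 → not met
6. best-execution review 485 days ago vs limit 365 → not met
7. Form ADV amendment 26 days ago vs limit 30 → met
8. client complaints pending 0 ≤ 3 → met
9. net capital $140,000 < $150,000 → not met
10. advisory agreement template present → met
11. code-of-ethics attestation 26 days ago vs limit 30 → met
12. registered adviser representatives 6 ≥ 5 → met
Not met: 2, 3, 4, 5, 6, 9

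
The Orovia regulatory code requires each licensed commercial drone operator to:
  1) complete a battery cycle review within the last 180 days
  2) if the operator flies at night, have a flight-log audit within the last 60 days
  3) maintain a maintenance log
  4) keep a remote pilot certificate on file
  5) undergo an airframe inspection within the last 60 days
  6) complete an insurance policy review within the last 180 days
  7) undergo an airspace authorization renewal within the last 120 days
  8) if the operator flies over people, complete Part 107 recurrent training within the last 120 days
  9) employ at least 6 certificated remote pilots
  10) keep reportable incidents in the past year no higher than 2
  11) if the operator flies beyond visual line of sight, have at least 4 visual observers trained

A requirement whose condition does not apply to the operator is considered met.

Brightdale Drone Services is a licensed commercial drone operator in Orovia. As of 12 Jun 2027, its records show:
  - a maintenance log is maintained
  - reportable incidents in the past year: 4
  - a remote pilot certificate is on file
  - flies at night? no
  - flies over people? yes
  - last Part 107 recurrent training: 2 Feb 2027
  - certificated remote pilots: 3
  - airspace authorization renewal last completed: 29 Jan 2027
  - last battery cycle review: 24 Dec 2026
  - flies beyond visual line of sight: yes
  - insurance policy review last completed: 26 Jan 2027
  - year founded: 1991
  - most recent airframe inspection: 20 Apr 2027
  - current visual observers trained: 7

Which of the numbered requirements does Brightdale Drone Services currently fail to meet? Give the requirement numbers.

7, 8, 9, 10

1. battery cycle review 170 days ago vs limit 180 → met
2. condition 'flies at night' does not hold → requirement n/a → met
3. maintenance log present → met
4. remote pilot certificate present → met
5. airframe inspection 53 days ago vs limit 60 → met
6. insurance policy review 137 days ago vs limit 180 → met
7. airspace authorization renewal 134 days ago vs limit 120 → not met
8. condition 'flies over people' holds; Part 107 recurrent training 130 days ago vs limit 120 → not met
9. certificated remote pilots 3 < 6 → not met
10. reportable incidents in the past year 4 > 2 → not met
11. condition 'flies beyond visual line of sight' holds; visual observers trained 7 ≥ 4 → met
Not met: 7, 8, 9, 10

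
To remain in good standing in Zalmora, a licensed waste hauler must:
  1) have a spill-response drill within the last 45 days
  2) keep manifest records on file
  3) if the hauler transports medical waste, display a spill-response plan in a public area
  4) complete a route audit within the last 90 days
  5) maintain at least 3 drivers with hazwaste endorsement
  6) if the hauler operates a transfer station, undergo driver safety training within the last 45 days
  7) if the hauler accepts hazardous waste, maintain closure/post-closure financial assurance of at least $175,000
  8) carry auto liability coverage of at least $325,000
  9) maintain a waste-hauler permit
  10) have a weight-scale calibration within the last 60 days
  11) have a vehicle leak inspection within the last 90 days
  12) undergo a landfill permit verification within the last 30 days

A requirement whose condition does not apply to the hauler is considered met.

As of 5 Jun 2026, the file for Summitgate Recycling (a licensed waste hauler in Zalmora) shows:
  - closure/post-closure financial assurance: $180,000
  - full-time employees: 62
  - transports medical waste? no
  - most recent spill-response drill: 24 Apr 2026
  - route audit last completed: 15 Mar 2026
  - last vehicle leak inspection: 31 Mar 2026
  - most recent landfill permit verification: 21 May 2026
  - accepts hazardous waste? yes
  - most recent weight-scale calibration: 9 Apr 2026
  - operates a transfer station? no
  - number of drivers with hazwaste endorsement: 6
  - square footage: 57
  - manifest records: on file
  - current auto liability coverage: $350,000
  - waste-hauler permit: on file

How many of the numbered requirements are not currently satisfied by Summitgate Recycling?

1. spill-response drill 42 days ago vs limit 45 → met
2. manifest records present → met
3. condition 'transports medical waste' does not hold → requirement n/a → met
4. route audit 82 days ago vs limit 90 → met
5. drivers with hazwaste endorsement 6 ≥ 3 → met
6. condition 'operates a transfer station' does not hold → requirement n/a → met
7. condition 'accepts hazardous waste' holds; closure/post-closure financial assurance $180,000 ≥ $175,000 → met
8. auto liability coverage $350,000 ≥ $325,000 → met
9. waste-hauler permit present → met
10. weight-scale calibration 57 days ago vs limit 60 → met
11. vehicle leak inspection 66 days ago vs limit 90 → met
12. landfill permit verification 15 days ago vs limit 30 → met
Not met: 0 of 12

0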